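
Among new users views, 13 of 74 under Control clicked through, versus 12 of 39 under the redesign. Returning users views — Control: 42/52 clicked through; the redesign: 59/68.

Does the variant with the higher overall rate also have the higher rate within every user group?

New users: Control 13/74 = 17.6%, the redesign 12/39 = 30.8% → the redesign
Returning users: Control 42/52 = 80.8%, the redesign 59/68 = 86.8% → the redesign
Overall: Control 55/126 = 43.7%, the redesign 71/107 = 66.4% → the redesign
The redesign wins overall and in every user group — no reversal.

Yes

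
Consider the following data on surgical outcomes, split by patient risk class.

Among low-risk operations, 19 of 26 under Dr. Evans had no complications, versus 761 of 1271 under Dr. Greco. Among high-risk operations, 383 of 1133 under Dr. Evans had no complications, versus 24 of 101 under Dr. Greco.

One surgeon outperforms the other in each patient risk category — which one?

Low-risk: Dr. Evans 19/26 = 73.1%, Dr. Greco 761/1271 = 59.9% → Dr. Evans
High-risk: Dr. Evans 383/1133 = 33.8%, Dr. Greco 24/101 = 23.8% → Dr. Evans
Dr. Evans has the higher rate in both groups.

Dr. Evans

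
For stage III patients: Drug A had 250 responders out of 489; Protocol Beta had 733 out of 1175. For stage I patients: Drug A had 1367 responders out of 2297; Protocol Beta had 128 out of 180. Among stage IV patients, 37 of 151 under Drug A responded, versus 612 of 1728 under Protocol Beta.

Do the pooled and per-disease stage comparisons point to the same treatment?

Stage III: Drug A 250/489 = 51.1%, Protocol Beta 733/1175 = 62.4% → Protocol Beta
Stage I: Drug A 1367/2297 = 59.5%, Protocol Beta 128/180 = 71.1% → Protocol Beta
Stage IV: Drug A 37/151 = 24.5%, Protocol Beta 612/1728 = 35.4% → Protocol Beta
Overall: Drug A 1654/2937 = 56.3%, Protocol Beta 1473/3083 = 47.8% → Drug A
Protocol Beta wins each disease group but Drug A wins overall — the comparison reverses. Protocol Beta's patients skew toward stage IV, which has a lower base rate.

No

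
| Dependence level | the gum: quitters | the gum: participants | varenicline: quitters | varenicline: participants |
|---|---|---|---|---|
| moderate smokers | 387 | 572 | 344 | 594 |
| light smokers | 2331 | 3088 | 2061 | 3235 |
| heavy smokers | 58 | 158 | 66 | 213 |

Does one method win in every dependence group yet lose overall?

Moderate smokers: the gum 387/572 = 67.7%, varenicline 344/594 = 57.9% → the gum
Light smokers: the gum 2331/3088 = 75.5%, varenicline 2061/3235 = 63.7% → the gum
Heavy smokers: the gum 58/158 = 36.7%, varenicline 66/213 = 31.0% → the gum
Overall: the gum 2776/3818 = 72.7%, varenicline 2471/4042 = 61.1% → the gum
The gum wins overall and in every dependence group — no reversal.

No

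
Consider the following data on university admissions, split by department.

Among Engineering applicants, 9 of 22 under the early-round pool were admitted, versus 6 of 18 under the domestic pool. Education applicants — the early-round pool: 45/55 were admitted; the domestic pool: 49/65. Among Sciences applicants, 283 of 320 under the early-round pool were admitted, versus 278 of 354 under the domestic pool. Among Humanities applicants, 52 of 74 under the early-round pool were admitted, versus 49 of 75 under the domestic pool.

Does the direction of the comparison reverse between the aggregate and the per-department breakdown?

Engineering: the early-round pool 9/22 = 40.9%, the domestic pool 6/18 = 33.3% → the early-round pool
Education: the early-round pool 45/55 = 81.8%, the domestic pool 49/65 = 75.4% → the early-round pool
Sciences: the early-round pool 283/320 = 88.4%, the domestic pool 278/354 = 78.5% → the early-round pool
Humanities: the early-round pool 52/74 = 70.3%, the domestic pool 49/75 = 65.3% → the early-round pool
Overall: the early-round pool 389/471 = 82.6%, the domestic pool 382/512 = 74.6% → the early-round pool
The early-round pool wins overall and in every department group — no reversal.

No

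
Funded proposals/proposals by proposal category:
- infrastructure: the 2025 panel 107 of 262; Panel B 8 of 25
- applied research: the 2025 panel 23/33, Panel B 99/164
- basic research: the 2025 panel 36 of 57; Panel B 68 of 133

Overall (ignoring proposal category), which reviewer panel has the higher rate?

Infrastructure: the 2025 panel 107/262 = 40.8%, Panel B 8/25 = 32.0% → the 2025 panel
Applied research: the 2025 panel 23/33 = 69.7%, Panel B 99/164 = 60.4% → the 2025 panel
Basic research: the 2025 panel 36/57 = 63.2%, Panel B 68/133 = 51.1% → the 2025 panel
Overall: the 2025 panel 166/352 = 47.2%, Panel B 175/322 = 54.3% → Panel B
(The 2025 panel wins every proposal group but Panel B wins overall — the 2025 panel's proposals skew toward the low-rate infrastructure group.)

Panel B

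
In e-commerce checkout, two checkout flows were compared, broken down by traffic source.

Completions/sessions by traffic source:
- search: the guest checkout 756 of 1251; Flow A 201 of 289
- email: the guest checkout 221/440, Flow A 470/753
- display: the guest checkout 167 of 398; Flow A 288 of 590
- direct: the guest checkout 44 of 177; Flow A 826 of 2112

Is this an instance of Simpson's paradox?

Search: the guest checkout 756/1251 = 60.4%, Flow A 201/289 = 69.6% → Flow A
Email: the guest checkout 221/440 = 50.2%, Flow A 470/753 = 62.4% → Flow A
Display: the guest checkout 167/398 = 42.0%, Flow A 288/590 = 48.8% → Flow A
Direct: the guest checkout 44/177 = 24.9%, Flow A 826/2112 = 39.1% → Flow A
Overall: the guest checkout 1188/2266 = 52.4%, Flow A 1785/3744 = 47.7% → the guest checkout
Flow A wins each traffic group but the guest checkout wins overall — the comparison reverses. Flow A's sessions skew toward direct, which has a lower base rate.

Yes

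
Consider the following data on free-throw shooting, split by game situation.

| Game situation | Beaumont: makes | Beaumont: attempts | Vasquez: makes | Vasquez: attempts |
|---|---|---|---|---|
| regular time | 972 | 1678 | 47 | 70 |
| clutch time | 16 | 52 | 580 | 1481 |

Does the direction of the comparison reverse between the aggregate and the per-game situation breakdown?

Yes

Regular time: Beaumont 972/1678 = 57.9%, Vasquez 47/70 = 67.1% → Vasquez
Clutch time: Beaumont 16/52 = 30.8%, Vasquez 580/1481 = 39.2% → Vasquez
Overall: Beaumont 988/1730 = 57.1%, Vasquez 627/1551 = 40.4% → Beaumont
Vasquez wins each game group but Beaumont wins overall — the comparison reverses. Vasquez's attempts skew toward clutch time, which has a lower base rate.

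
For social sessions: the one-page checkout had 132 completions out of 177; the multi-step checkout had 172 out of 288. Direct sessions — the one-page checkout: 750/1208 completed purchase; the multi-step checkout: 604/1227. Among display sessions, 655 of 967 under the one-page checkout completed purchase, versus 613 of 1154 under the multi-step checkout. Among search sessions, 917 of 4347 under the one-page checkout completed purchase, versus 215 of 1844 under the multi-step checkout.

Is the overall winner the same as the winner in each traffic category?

Yes

Social: the one-page checkout 132/177 = 74.6%, the multi-step checkout 172/288 = 59.7% → the one-page checkout
Direct: the one-page checkout 750/1208 = 62.1%, the multi-step checkout 604/1227 = 49.2% → the one-page checkout
Display: the one-page checkout 655/967 = 67.7%, the multi-step checkout 613/1154 = 53.1% → the one-page checkout
Search: the one-page checkout 917/4347 = 21.1%, the multi-step checkout 215/1844 = 11.7% → the one-page checkout
Overall: the one-page checkout 2454/6699 = 36.6%, the multi-step checkout 1604/4513 = 35.5% → the one-page checkout
The one-page checkout wins overall and in every traffic group — no reversal.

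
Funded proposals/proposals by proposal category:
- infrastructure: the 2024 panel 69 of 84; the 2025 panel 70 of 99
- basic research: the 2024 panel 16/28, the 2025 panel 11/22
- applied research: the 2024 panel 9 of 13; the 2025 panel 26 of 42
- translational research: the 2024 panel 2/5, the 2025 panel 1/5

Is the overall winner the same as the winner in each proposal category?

Yes

Infrastructure: the 2024 panel 69/84 = 82.1%, the 2025 panel 70/99 = 70.7% → the 2024 panel
Basic research: the 2024 panel 16/28 = 57.1%, the 2025 panel 11/22 = 50.0% → the 2024 panel
Applied research: the 2024 panel 9/13 = 69.2%, the 2025 panel 26/42 = 61.9% → the 2024 panel
Translational research: the 2024 panel 2/5 = 40.0%, the 2025 panel 1/5 = 20.0% → the 2024 panel
Overall: the 2024 panel 96/130 = 73.8%, the 2025 panel 108/168 = 64.3% → the 2024 panel
The 2024 panel wins overall and in every proposal group — no reversal.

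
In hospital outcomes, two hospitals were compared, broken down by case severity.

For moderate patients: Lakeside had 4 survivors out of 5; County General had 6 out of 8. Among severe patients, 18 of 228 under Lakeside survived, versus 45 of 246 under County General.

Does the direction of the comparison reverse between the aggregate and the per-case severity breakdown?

Moderate: Lakeside 4/5 = 80.0%, County General 6/8 = 75.0% → Lakeside
Severe: Lakeside 18/228 = 7.9%, County General 45/246 = 18.3% → County General
Overall: Lakeside 22/233 = 9.4%, County General 51/254 = 20.1% → County General
Neither sweeps: Lakeside wins 1 of 2 groups, County General wins 1. County General wins overall but not every group — no Simpson reversal.

No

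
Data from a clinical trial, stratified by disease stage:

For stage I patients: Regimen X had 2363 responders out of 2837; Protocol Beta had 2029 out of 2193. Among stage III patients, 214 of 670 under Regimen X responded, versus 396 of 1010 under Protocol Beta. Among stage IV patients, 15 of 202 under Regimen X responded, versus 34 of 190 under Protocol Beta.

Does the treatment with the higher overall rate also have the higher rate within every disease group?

Yes

Stage I: Regimen X 2363/2837 = 83.3%, Protocol Beta 2029/2193 = 92.5% → Protocol Beta
Stage III: Regimen X 214/670 = 31.9%, Protocol Beta 396/1010 = 39.2% → Protocol Beta
Stage IV: Regimen X 15/202 = 7.4%, Protocol Beta 34/190 = 17.9% → Protocol Beta
Overall: Regimen X 2592/3709 = 69.9%, Protocol Beta 2459/3393 = 72.5% → Protocol Beta
Protocol Beta wins overall and in every disease group — no reversal.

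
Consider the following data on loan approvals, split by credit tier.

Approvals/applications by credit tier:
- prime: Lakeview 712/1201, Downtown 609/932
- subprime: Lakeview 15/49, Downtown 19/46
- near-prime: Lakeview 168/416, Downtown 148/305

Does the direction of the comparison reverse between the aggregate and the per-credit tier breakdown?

No

Prime: Lakeview 712/1201 = 59.3%, Downtown 609/932 = 65.3% → Downtown
Subprime: Lakeview 15/49 = 30.6%, Downtown 19/46 = 41.3% → Downtown
Near-prime: Lakeview 168/416 = 40.4%, Downtown 148/305 = 48.5% → Downtown
Overall: Lakeview 895/1666 = 53.7%, Downtown 776/1283 = 60.5% → Downtown
Downtown wins overall and in every credit group — no reversal.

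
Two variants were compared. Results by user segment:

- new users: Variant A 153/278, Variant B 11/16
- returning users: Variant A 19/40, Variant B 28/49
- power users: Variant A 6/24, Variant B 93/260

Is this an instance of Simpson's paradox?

New users: Variant A 153/278 = 55.0%, Variant B 11/16 = 68.8% → Variant B
Returning users: Variant A 19/40 = 47.5%, Variant B 28/49 = 57.1% → Variant B
Power users: Variant A 6/24 = 25.0%, Variant B 93/260 = 35.8% → Variant B
Overall: Variant A 178/342 = 52.0%, Variant B 132/325 = 40.6% → Variant A
Variant B wins each user group but Variant A wins overall — the comparison reverses. Variant B's views skew toward power users, which has a lower base rate.

Yes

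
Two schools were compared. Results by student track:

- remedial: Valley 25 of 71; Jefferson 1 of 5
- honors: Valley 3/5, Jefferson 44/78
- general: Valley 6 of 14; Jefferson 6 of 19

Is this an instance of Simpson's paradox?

Yes

Remedial: Valley 25/71 = 35.2%, Jefferson 1/5 = 20.0% → Valley
Honors: Valley 3/5 = 60.0%, Jefferson 44/78 = 56.4% → Valley
General: Valley 6/14 = 42.9%, Jefferson 6/19 = 31.6% → Valley
Overall: Valley 34/90 = 37.8%, Jefferson 51/102 = 50.0% → Jefferson
Valley wins each student group but Jefferson wins overall — the comparison reverses. Valley's students skew toward remedial, which has a lower base rate.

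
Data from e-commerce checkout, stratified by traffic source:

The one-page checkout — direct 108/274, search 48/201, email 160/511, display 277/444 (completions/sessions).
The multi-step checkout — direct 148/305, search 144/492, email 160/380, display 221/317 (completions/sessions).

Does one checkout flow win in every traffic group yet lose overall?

No

Direct: the one-page checkout 108/274 = 39.4%, the multi-step checkout 148/305 = 48.5% → the multi-step checkout
Search: the one-page checkout 48/201 = 23.9%, the multi-step checkout 144/492 = 29.3% → the multi-step checkout
Email: the one-page checkout 160/511 = 31.3%, the multi-step checkout 160/380 = 42.1% → the multi-step checkout
Display: the one-page checkout 277/444 = 62.4%, the multi-step checkout 221/317 = 69.7% → the multi-step checkout
Overall: the one-page checkout 593/1430 = 41.5%, the multi-step checkout 673/1494 = 45.0% → the multi-step checkout
The multi-step checkout wins overall and in every traffic group — no reversal.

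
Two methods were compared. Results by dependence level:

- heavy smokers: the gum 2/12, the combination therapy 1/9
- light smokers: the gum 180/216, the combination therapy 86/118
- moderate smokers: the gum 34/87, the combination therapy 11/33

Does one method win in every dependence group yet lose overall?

No

Heavy smokers: the gum 2/12 = 16.7%, the combination therapy 1/9 = 11.1% → the gum
Light smokers: the gum 180/216 = 83.3%, the combination therapy 86/118 = 72.9% → the gum
Moderate smokers: the gum 34/87 = 39.1%, the combination therapy 11/33 = 33.3% → the gum
Overall: the gum 216/315 = 68.6%, the combination therapy 98/160 = 61.2% → the gum
The gum wins overall and in every dependence group — no reversal.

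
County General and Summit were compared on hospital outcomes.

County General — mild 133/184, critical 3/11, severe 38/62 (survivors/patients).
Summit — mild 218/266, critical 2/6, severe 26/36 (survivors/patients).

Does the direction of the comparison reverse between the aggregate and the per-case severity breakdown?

Mild: County General 133/184 = 72.3%, Summit 218/266 = 82.0% → Summit
Critical: County General 3/11 = 27.3%, Summit 2/6 = 33.3% → Summit
Severe: County General 38/62 = 61.3%, Summit 26/36 = 72.2% → Summit
Overall: County General 174/257 = 67.7%, Summit 246/308 = 79.9% → Summit
Summit wins overall and in every case group — no reversal.

No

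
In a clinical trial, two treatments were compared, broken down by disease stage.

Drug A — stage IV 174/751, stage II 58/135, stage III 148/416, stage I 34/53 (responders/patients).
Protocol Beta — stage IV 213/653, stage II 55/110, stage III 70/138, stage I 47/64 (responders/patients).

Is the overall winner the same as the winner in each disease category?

Yes

Stage IV: Drug A 174/751 = 23.2%, Protocol Beta 213/653 = 32.6% → Protocol Beta
Stage II: Drug A 58/135 = 43.0%, Protocol Beta 55/110 = 50.0% → Protocol Beta
Stage III: Drug A 148/416 = 35.6%, Protocol Beta 70/138 = 50.7% → Protocol Beta
Stage I: Drug A 34/53 = 64.2%, Protocol Beta 47/64 = 73.4% → Protocol Beta
Overall: Drug A 414/1355 = 30.6%, Protocol Beta 385/965 = 39.9% → Protocol Beta
Protocol Beta wins overall and in every disease group — no reversal.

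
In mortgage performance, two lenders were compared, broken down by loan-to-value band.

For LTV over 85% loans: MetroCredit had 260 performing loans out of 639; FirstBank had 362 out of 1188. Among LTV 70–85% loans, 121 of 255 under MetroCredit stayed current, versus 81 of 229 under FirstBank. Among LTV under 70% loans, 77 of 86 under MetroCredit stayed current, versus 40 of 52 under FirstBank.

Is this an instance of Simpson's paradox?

No

LTV over 85%: MetroCredit 260/639 = 40.7%, FirstBank 362/1188 = 30.5% → MetroCredit
LTV 70–85%: MetroCredit 121/255 = 47.5%, FirstBank 81/229 = 35.4% → MetroCredit
LTV under 70%: MetroCredit 77/86 = 89.5%, FirstBank 40/52 = 76.9% → MetroCredit
Overall: MetroCredit 458/980 = 46.7%, FirstBank 483/1469 = 32.9% → MetroCredit
MetroCredit wins overall and in every loan-to-value group — no reversal.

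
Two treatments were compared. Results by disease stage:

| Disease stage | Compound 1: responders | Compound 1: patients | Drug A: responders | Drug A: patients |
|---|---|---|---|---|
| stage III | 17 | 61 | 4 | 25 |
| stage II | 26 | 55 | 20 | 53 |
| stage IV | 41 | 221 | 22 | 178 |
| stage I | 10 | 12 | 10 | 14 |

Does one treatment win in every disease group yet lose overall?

No

Stage III: Compound 1 17/61 = 27.9%, Drug A 4/25 = 16.0% → Compound 1
Stage II: Compound 1 26/55 = 47.3%, Drug A 20/53 = 37.7% → Compound 1
Stage IV: Compound 1 41/221 = 18.6%, Drug A 22/178 = 12.4% → Compound 1
Stage I: Compound 1 10/12 = 83.3%, Drug A 10/14 = 71.4% → Compound 1
Overall: Compound 1 94/349 = 26.9%, Drug A 56/270 = 20.7% → Compound 1
Compound 1 wins overall and in every disease group — no reversal.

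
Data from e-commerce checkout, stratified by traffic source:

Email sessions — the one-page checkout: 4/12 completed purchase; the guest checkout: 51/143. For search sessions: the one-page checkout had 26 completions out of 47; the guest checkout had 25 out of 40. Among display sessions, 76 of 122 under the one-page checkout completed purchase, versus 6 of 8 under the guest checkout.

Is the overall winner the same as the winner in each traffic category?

Email: the one-page checkout 4/12 = 33.3%, the guest checkout 51/143 = 35.7% → the guest checkout
Search: the one-page checkout 26/47 = 55.3%, the guest checkout 25/40 = 62.5% → the guest checkout
Display: the one-page checkout 76/122 = 62.3%, the guest checkout 6/8 = 75.0% → the guest checkout
Overall: the one-page checkout 106/181 = 58.6%, the guest checkout 82/191 = 42.9% → the one-page checkout
The guest checkout wins each traffic group but the one-page checkout wins overall — the comparison reverses. The guest checkout's sessions skew toward email, which has a lower base rate.

No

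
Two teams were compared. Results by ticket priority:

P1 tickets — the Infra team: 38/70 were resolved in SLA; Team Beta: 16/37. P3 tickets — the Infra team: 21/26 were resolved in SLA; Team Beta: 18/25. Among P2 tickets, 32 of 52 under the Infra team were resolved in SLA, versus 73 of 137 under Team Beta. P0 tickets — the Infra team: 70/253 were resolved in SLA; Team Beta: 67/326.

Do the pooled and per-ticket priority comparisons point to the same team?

Yes

P1: the Infra team 38/70 = 54.3%, Team Beta 16/37 = 43.2% → the Infra team
P3: the Infra team 21/26 = 80.8%, Team Beta 18/25 = 72.0% → the Infra team
P2: the Infra team 32/52 = 61.5%, Team Beta 73/137 = 53.3% → the Infra team
P0: the Infra team 70/253 = 27.7%, Team Beta 67/326 = 20.6% → the Infra team
Overall: the Infra team 161/401 = 40.1%, Team Beta 174/525 = 33.1% → the Infra team
The Infra team wins overall and in every ticket group — no reversal.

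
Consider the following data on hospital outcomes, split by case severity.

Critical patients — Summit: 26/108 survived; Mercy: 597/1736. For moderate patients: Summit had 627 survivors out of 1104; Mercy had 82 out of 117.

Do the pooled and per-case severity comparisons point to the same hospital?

No

Critical: Summit 26/108 = 24.1%, Mercy 597/1736 = 34.4% → Mercy
Moderate: Summit 627/1104 = 56.8%, Mercy 82/117 = 70.1% → Mercy
Overall: Summit 653/1212 = 53.9%, Mercy 679/1853 = 36.6% → Summit
Mercy wins each case group but Summit wins overall — the comparison reverses. Mercy's patients skew toward critical, which has a lower base rate.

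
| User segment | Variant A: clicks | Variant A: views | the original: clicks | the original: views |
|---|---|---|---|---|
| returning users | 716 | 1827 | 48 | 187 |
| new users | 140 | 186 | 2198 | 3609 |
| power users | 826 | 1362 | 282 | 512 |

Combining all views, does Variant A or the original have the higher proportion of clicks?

the original

Returning users: Variant A 716/1827 = 39.2%, the original 48/187 = 25.7% → Variant A
New users: Variant A 140/186 = 75.3%, the original 2198/3609 = 60.9% → Variant A
Power users: Variant A 826/1362 = 60.6%, the original 282/512 = 55.1% → Variant A
Overall: Variant A 1682/3375 = 49.8%, the original 2528/4308 = 58.7% → the original
(Variant A wins every user group but the original wins overall — Variant A's views skew toward the low-rate returning users group.)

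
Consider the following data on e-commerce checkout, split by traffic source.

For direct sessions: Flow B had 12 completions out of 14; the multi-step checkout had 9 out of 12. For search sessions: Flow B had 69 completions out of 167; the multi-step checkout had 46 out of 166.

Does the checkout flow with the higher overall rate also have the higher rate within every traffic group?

Yes

Direct: Flow B 12/14 = 85.7%, the multi-step checkout 9/12 = 75.0% → Flow B
Search: Flow B 69/167 = 41.3%, the multi-step checkout 46/166 = 27.7% → Flow B
Overall: Flow B 81/181 = 44.8%, the multi-step checkout 55/178 = 30.9% → Flow B
Flow B wins overall and in every traffic group — no reversal.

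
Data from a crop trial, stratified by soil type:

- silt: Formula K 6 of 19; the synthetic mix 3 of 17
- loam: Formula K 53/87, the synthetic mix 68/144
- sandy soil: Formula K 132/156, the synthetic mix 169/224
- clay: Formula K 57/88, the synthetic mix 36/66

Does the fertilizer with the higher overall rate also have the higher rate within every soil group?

Silt: Formula K 6/19 = 31.6%, the synthetic mix 3/17 = 17.6% → Formula K
Loam: Formula K 53/87 = 60.9%, the synthetic mix 68/144 = 47.2% → Formula K
Sandy soil: Formula K 132/156 = 84.6%, the synthetic mix 169/224 = 75.4% → Formula K
Clay: Formula K 57/88 = 64.8%, the synthetic mix 36/66 = 54.5% → Formula K
Overall: Formula K 248/350 = 70.9%, the synthetic mix 276/451 = 61.2% → Formula K
Formula K wins overall and in every soil group — no reversal.

Yes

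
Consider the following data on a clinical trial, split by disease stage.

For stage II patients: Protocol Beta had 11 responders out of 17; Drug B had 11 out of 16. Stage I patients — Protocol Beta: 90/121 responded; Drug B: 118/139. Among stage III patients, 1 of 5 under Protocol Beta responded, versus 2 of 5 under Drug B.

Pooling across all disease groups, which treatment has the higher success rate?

Stage II: Protocol Beta 11/17 = 64.7%, Drug B 11/16 = 68.8% → Drug B
Stage I: Protocol Beta 90/121 = 74.4%, Drug B 118/139 = 84.9% → Drug B
Stage III: Protocol Beta 1/5 = 20.0%, Drug B 2/5 = 40.0% → Drug B
Overall: Protocol Beta 102/143 = 71.3%, Drug B 131/160 = 81.9% → Drug B

Drug B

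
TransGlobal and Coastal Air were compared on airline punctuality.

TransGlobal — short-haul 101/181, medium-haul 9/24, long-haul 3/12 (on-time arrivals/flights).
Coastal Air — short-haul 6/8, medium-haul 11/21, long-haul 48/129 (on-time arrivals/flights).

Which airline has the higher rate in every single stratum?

Coastal Air

Short-haul: TransGlobal 101/181 = 55.8%, Coastal Air 6/8 = 75.0% → Coastal Air
Medium-haul: TransGlobal 9/24 = 37.5%, Coastal Air 11/21 = 52.4% → Coastal Air
Long-haul: TransGlobal 3/12 = 25.0%, Coastal Air 48/129 = 37.2% → Coastal Air
Coastal Air has the higher rate in all 3 groups.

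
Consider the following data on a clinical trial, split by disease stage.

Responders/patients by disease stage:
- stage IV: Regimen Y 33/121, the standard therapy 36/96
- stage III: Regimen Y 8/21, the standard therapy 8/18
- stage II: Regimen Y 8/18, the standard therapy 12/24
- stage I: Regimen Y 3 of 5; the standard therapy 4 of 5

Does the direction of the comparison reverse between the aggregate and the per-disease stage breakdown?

Stage IV: Regimen Y 33/121 = 27.3%, the standard therapy 36/96 = 37.5% → the standard therapy
Stage III: Regimen Y 8/21 = 38.1%, the standard therapy 8/18 = 44.4% → the standard therapy
Stage II: Regimen Y 8/18 = 44.4%, the standard therapy 12/24 = 50.0% → the standard therapy
Stage I: Regimen Y 3/5 = 60.0%, the standard therapy 4/5 = 80.0% → the standard therapy
Overall: Regimen Y 52/165 = 31.5%, the standard therapy 60/143 = 42.0% → the standard therapy
The standard therapy wins overall and in every disease group — no reversal.

No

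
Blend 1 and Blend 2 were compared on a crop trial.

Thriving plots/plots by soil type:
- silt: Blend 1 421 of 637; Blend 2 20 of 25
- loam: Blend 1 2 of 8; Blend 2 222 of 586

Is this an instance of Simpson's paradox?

Silt: Blend 1 421/637 = 66.1%, Blend 2 20/25 = 80.0% → Blend 2
Loam: Blend 1 2/8 = 25.0%, Blend 2 222/586 = 37.9% → Blend 2
Overall: Blend 1 423/645 = 65.6%, Blend 2 242/611 = 39.6% → Blend 1
Blend 2 wins each soil group but Blend 1 wins overall — the comparison reverses. Blend 2's plots skew toward loam, which has a lower base rate.

Yes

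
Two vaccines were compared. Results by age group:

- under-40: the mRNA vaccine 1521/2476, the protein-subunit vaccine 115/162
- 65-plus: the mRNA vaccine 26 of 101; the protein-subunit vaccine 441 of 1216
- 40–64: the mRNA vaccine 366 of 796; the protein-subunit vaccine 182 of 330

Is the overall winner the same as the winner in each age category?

Under-40: the mRNA vaccine 1521/2476 = 61.4%, the protein-subunit vaccine 115/162 = 71.0% → the protein-subunit vaccine
65-plus: the mRNA vaccine 26/101 = 25.7%, the protein-subunit vaccine 441/1216 = 36.3% → the protein-subunit vaccine
40–64: the mRNA vaccine 366/796 = 46.0%, the protein-subunit vaccine 182/330 = 55.2% → the protein-subunit vaccine
Overall: the mRNA vaccine 1913/3373 = 56.7%, the protein-subunit vaccine 738/1708 = 43.2% → the mRNA vaccine
The protein-subunit vaccine wins each age group but the mRNA vaccine wins overall — the comparison reverses. The protein-subunit vaccine's recipients skew toward 65-plus, which has a lower base rate.

No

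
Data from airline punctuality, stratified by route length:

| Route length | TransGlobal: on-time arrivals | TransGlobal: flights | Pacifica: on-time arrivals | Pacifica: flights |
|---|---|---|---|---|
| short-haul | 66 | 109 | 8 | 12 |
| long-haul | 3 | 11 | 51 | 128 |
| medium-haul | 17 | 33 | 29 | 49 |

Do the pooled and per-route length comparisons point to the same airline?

Short-haul: TransGlobal 66/109 = 60.6%, Pacifica 8/12 = 66.7% → Pacifica
Long-haul: TransGlobal 3/11 = 27.3%, Pacifica 51/128 = 39.8% → Pacifica
Medium-haul: TransGlobal 17/33 = 51.5%, Pacifica 29/49 = 59.2% → Pacifica
Overall: TransGlobal 86/153 = 56.2%, Pacifica 88/189 = 46.6% → TransGlobal
Pacifica wins each route group but TransGlobal wins overall — the comparison reverses. Pacifica's flights skew toward long-haul, which has a lower base rate.

No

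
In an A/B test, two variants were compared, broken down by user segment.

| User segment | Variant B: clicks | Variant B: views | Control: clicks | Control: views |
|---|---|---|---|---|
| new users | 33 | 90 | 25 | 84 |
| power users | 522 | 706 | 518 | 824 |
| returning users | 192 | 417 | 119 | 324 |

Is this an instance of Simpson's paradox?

New users: Variant B 33/90 = 36.7%, Control 25/84 = 29.8% → Variant B
Power users: Variant B 522/706 = 73.9%, Control 518/824 = 62.9% → Variant B
Returning users: Variant B 192/417 = 46.0%, Control 119/324 = 36.7% → Variant B
Overall: Variant B 747/1213 = 61.6%, Control 662/1232 = 53.7% → Variant B
Variant B wins overall and in every user group — no reversal.

No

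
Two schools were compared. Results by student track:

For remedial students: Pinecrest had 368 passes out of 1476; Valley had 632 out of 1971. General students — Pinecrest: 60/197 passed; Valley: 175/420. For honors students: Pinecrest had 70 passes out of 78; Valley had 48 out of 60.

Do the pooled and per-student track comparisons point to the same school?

No

Remedial: Pinecrest 368/1476 = 24.9%, Valley 632/1971 = 32.1% → Valley
General: Pinecrest 60/197 = 30.5%, Valley 175/420 = 41.7% → Valley
Honors: Pinecrest 70/78 = 89.7%, Valley 48/60 = 80.0% → Pinecrest
Overall: Pinecrest 498/1751 = 28.4%, Valley 855/2451 = 34.9% → Valley
Neither sweeps: Pinecrest wins 1 of 3 groups, Valley wins 2. Valley wins overall but not every group — no Simpson reversal.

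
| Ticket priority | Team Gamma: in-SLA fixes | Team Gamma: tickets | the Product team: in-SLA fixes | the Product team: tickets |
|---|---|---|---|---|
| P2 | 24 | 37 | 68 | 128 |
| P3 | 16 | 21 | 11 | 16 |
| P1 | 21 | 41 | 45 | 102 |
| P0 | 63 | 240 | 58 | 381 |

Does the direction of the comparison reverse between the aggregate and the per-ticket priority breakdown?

No

P2: Team Gamma 24/37 = 64.9%, the Product team 68/128 = 53.1% → Team Gamma
P3: Team Gamma 16/21 = 76.2%, the Product team 11/16 = 68.8% → Team Gamma
P1: Team Gamma 21/41 = 51.2%, the Product team 45/102 = 44.1% → Team Gamma
P0: Team Gamma 63/240 = 26.2%, the Product team 58/381 = 15.2% → Team Gamma
Overall: Team Gamma 124/339 = 36.6%, the Product team 182/627 = 29.0% → Team Gamma
Team Gamma wins overall and in every ticket group — no reversal.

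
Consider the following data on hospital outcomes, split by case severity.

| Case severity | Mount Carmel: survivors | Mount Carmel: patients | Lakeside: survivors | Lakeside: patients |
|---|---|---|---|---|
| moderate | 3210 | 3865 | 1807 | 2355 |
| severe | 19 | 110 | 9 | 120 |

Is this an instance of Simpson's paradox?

No

Moderate: Mount Carmel 3210/3865 = 83.1%, Lakeside 1807/2355 = 76.7% → Mount Carmel
Severe: Mount Carmel 19/110 = 17.3%, Lakeside 9/120 = 7.5% → Mount Carmel
Overall: Mount Carmel 3229/3975 = 81.2%, Lakeside 1816/2475 = 73.4% → Mount Carmel
Mount Carmel wins overall and in every case group — no reversal.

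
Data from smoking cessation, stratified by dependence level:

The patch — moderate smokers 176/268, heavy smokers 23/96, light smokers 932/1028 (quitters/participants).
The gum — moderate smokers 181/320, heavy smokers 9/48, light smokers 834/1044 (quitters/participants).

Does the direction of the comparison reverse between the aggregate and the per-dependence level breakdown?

Moderate smokers: the patch 176/268 = 65.7%, the gum 181/320 = 56.6% → the patch
Heavy smokers: the patch 23/96 = 24.0%, the gum 9/48 = 18.8% → the patch
Light smokers: the patch 932/1028 = 90.7%, the gum 834/1044 = 79.9% → the patch
Overall: the patch 1131/1392 = 81.2%, the gum 1024/1412 = 72.5% → the patch
The patch wins overall and in every dependence group — no reversal.

No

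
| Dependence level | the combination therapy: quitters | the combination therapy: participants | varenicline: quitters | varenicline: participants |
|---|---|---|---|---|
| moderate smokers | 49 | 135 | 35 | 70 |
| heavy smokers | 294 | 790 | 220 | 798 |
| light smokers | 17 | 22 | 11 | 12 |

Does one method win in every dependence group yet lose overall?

Moderate smokers: the combination therapy 49/135 = 36.3%, varenicline 35/70 = 50.0% → varenicline
Heavy smokers: the combination therapy 294/790 = 37.2%, varenicline 220/798 = 27.6% → the combination therapy
Light smokers: the combination therapy 17/22 = 77.3%, varenicline 11/12 = 91.7% → varenicline
Overall: the combination therapy 360/947 = 38.0%, varenicline 266/880 = 30.2% → the combination therapy
Neither sweeps: the combination therapy wins 1 of 3 groups, varenicline wins 2. The combination therapy wins overall but not every group — no Simpson reversal.

No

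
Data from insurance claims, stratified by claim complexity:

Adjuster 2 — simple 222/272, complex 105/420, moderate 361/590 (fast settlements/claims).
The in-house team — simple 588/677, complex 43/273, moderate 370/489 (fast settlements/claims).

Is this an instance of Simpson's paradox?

No

Simple: Adjuster 2 222/272 = 81.6%, the in-house team 588/677 = 86.9% → the in-house team
Complex: Adjuster 2 105/420 = 25.0%, the in-house team 43/273 = 15.8% → Adjuster 2
Moderate: Adjuster 2 361/590 = 61.2%, the in-house team 370/489 = 75.7% → the in-house team
Overall: Adjuster 2 688/1282 = 53.7%, the in-house team 1001/1439 = 69.6% → the in-house team
Neither sweeps: Adjuster 2 wins 1 of 3 groups, the in-house team wins 2. The in-house team wins overall but not every group — no Simpson reversal.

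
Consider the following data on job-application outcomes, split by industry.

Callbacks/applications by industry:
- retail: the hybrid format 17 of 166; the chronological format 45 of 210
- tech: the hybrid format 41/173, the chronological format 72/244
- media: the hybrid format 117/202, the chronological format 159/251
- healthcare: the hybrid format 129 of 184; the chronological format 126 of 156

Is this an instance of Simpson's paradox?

Retail: the hybrid format 17/166 = 10.2%, the chronological format 45/210 = 21.4% → the chronological format
Tech: the hybrid format 41/173 = 23.7%, the chronological format 72/244 = 29.5% → the chronological format
Media: the hybrid format 117/202 = 57.9%, the chronological format 159/251 = 63.3% → the chronological format
Healthcare: the hybrid format 129/184 = 70.1%, the chronological format 126/156 = 80.8% → the chronological format
Overall: the hybrid format 304/725 = 41.9%, the chronological format 402/861 = 46.7% → the chronological format
The chronological format wins overall and in every industry group — no reversal.

No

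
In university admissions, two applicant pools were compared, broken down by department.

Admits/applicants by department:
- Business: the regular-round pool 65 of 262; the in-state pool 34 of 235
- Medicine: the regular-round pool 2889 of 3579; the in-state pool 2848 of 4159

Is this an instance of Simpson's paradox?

No

Business: the regular-round pool 65/262 = 24.8%, the in-state pool 34/235 = 14.5% → the regular-round pool
Medicine: the regular-round pool 2889/3579 = 80.7%, the in-state pool 2848/4159 = 68.5% → the regular-round pool
Overall: the regular-round pool 2954/3841 = 76.9%, the in-state pool 2882/4394 = 65.6% → the regular-round pool
The regular-round pool wins overall and in every department group — no reversal.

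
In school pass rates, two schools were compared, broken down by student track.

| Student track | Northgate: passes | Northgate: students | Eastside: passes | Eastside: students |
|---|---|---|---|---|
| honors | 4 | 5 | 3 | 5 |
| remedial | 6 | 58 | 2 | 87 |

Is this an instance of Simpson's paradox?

No

Honors: Northgate 4/5 = 80.0%, Eastside 3/5 = 60.0% → Northgate
Remedial: Northgate 6/58 = 10.3%, Eastside 2/87 = 2.3% → Northgate
Overall: Northgate 10/63 = 15.9%, Eastside 5/92 = 5.4% → Northgate
Northgate wins overall and in every student group — no reversal.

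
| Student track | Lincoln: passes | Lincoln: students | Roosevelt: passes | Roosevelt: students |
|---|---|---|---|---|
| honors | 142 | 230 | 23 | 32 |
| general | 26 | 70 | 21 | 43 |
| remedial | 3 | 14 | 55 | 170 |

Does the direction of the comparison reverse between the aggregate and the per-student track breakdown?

Yes

Honors: Lincoln 142/230 = 61.7%, Roosevelt 23/32 = 71.9% → Roosevelt
General: Lincoln 26/70 = 37.1%, Roosevelt 21/43 = 48.8% → Roosevelt
Remedial: Lincoln 3/14 = 21.4%, Roosevelt 55/170 = 32.4% → Roosevelt
Overall: Lincoln 171/314 = 54.5%, Roosevelt 99/245 = 40.4% → Lincoln
Roosevelt wins each student group but Lincoln wins overall — the comparison reverses. Roosevelt's students skew toward remedial, which has a lower base rate.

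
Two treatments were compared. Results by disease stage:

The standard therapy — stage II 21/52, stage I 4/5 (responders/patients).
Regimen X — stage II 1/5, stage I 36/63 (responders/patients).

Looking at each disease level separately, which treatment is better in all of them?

the standard therapy

Stage II: the standard therapy 21/52 = 40.4%, Regimen X 1/5 = 20.0% → the standard therapy
Stage I: the standard therapy 4/5 = 80.0%, Regimen X 36/63 = 57.1% → the standard therapy
The standard therapy has the higher rate in both groups.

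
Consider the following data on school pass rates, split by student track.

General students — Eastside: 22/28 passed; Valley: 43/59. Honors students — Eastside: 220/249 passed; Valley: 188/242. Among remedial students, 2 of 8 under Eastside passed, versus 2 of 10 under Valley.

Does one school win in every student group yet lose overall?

No

General: Eastside 22/28 = 78.6%, Valley 43/59 = 72.9% → Eastside
Honors: Eastside 220/249 = 88.4%, Valley 188/242 = 77.7% → Eastside
Remedial: Eastside 2/8 = 25.0%, Valley 2/10 = 20.0% → Eastside
Overall: Eastside 244/285 = 85.6%, Valley 233/311 = 74.9% → Eastside
Eastside wins overall and in every student group — no reversal.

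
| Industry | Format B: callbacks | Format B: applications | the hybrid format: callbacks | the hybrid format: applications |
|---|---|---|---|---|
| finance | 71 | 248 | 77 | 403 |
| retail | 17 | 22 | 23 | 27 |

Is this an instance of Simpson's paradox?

No

Finance: Format B 71/248 = 28.6%, the hybrid format 77/403 = 19.1% → Format B
Retail: Format B 17/22 = 77.3%, the hybrid format 23/27 = 85.2% → the hybrid format
Overall: Format B 88/270 = 32.6%, the hybrid format 100/430 = 23.3% → Format B
Neither sweeps: Format B wins 1 of 2 groups, the hybrid format wins 1. Format B wins overall but not every group — no Simpson reversal.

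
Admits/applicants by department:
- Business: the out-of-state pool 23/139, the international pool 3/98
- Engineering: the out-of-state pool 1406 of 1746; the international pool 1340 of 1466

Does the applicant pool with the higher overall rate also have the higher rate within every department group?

No

Business: the out-of-state pool 23/139 = 16.5%, the international pool 3/98 = 3.1% → the out-of-state pool
Engineering: the out-of-state pool 1406/1746 = 80.5%, the international pool 1340/1466 = 91.4% → the international pool
Overall: the out-of-state pool 1429/1885 = 75.8%, the international pool 1343/1564 = 85.9% → the international pool
Neither sweeps: the out-of-state pool wins 1 of 2 groups, the international pool wins 1. The international pool wins overall but not every group — no Simpson reversal.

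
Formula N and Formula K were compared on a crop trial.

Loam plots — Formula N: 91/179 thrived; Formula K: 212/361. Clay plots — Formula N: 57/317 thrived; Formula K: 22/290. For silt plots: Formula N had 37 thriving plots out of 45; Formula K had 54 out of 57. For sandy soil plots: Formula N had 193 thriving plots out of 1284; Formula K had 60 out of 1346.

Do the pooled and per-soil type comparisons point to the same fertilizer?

No

Loam: Formula N 91/179 = 50.8%, Formula K 212/361 = 58.7% → Formula K
Clay: Formula N 57/317 = 18.0%, Formula K 22/290 = 7.6% → Formula N
Silt: Formula N 37/45 = 82.2%, Formula K 54/57 = 94.7% → Formula K
Sandy soil: Formula N 193/1284 = 15.0%, Formula K 60/1346 = 4.5% → Formula N
Overall: Formula N 378/1825 = 20.7%, Formula K 348/2054 = 16.9% → Formula N
Neither sweeps: Formula N wins 2 of 4 groups, Formula K wins 2. Formula N wins overall but not every group — no Simpson reversal.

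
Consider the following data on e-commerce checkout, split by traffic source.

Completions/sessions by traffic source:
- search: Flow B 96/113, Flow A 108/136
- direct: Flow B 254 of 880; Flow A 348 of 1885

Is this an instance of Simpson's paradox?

Search: Flow B 96/113 = 85.0%, Flow A 108/136 = 79.4% → Flow B
Direct: Flow B 254/880 = 28.9%, Flow A 348/1885 = 18.5% → Flow B
Overall: Flow B 350/993 = 35.2%, Flow A 456/2021 = 22.6% → Flow B
Flow B wins overall and in every traffic group — no reversal.

No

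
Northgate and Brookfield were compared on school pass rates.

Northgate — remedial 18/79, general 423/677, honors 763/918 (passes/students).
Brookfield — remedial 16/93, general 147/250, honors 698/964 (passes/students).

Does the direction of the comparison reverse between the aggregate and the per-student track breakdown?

Remedial: Northgate 18/79 = 22.8%, Brookfield 16/93 = 17.2% → Northgate
General: Northgate 423/677 = 62.5%, Brookfield 147/250 = 58.8% → Northgate
Honors: Northgate 763/918 = 83.1%, Brookfield 698/964 = 72.4% → Northgate
Overall: Northgate 1204/1674 = 71.9%, Brookfield 861/1307 = 65.9% → Northgate
Northgate wins overall and in every student group — no reversal.

No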